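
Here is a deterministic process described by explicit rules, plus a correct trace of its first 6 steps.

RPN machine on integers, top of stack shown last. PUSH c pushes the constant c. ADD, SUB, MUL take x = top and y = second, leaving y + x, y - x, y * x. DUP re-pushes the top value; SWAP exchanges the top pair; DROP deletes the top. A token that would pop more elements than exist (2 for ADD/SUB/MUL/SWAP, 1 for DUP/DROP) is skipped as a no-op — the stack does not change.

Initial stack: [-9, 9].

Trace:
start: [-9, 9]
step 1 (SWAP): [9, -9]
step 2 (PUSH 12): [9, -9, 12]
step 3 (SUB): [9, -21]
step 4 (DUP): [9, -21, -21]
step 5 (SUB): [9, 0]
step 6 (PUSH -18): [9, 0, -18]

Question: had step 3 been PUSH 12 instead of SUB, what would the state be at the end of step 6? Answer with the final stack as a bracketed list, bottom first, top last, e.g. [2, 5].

[9, -9, 12, 0, -18]

(re-executing from step 3 with the substitution; state before step 3: [9, -9, 12])
step 3 (PUSH 12): [9, -9, 12, 12]
step 4 (DUP): [9, -9, 12, 12, 12]
step 5 (SUB): [9, -9, 12, 0]
step 6 (PUSH -18): [9, -9, 12, 0, -18]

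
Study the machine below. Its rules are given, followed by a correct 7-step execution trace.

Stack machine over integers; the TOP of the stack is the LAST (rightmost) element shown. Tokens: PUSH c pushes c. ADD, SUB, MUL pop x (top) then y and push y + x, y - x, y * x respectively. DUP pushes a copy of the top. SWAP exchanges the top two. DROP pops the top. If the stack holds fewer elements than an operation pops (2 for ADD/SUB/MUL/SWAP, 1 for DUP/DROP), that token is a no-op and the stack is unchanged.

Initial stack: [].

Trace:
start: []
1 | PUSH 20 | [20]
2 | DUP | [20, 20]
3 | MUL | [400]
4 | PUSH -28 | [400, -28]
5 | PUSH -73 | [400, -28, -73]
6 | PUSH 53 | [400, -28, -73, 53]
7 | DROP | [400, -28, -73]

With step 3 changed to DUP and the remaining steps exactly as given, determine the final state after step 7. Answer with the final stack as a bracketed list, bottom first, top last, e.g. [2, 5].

[20, 20, 20, -28, -73]

(re-executing from step 3 with the substitution; state before step 3: [20, 20])
3 | DUP | [20, 20, 20]
4 | PUSH -28 | [20, 20, 20, -28]
5 | PUSH -73 | [20, 20, 20, -28, -73]
6 | PUSH 53 | [20, 20, 20, -28, -73, 53]
7 | DROP | [20, 20, 20, -28, -73]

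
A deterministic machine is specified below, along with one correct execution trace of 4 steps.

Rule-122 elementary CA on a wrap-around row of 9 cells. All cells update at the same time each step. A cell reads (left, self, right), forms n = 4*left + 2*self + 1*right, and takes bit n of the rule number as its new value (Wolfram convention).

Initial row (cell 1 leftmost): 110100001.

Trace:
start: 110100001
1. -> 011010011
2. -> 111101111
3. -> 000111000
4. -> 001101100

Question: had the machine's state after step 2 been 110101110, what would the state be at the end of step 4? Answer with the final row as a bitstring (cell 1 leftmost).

001111110

state after step 2 := 110101110
3. -> 111011011
4. -> 001111110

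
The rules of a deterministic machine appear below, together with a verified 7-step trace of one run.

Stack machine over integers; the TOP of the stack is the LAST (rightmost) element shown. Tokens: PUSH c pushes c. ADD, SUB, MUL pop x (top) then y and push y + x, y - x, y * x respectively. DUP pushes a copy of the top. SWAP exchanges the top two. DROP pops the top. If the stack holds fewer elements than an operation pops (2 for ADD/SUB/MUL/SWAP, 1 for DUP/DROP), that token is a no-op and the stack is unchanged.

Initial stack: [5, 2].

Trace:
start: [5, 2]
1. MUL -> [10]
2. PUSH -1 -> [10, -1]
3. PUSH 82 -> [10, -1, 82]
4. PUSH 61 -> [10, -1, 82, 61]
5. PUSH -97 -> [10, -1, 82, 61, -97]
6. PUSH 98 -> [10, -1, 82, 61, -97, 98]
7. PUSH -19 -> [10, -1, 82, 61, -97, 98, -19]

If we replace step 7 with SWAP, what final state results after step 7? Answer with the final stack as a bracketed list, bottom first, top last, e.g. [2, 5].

[10, -1, 82, 61, 98, -97]

(re-executing from step 7 with the substitution; state before step 7: [10, -1, 82, 61, -97, 98])
7. SWAP -> [10, -1, 82, 61, 98, -97]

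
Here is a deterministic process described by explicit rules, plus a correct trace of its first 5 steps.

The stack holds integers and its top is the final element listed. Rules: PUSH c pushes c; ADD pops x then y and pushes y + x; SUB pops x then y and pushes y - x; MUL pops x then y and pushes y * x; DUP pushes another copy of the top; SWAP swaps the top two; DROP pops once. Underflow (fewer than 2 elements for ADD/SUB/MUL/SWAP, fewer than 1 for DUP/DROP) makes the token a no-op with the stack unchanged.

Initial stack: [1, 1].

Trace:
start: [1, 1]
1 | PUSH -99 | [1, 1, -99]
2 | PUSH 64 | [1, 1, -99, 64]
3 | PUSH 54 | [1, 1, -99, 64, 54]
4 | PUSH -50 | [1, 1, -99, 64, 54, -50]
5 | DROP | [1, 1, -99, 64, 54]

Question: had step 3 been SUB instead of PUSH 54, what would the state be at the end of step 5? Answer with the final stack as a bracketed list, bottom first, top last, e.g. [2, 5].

(re-executing from step 3 with the substitution; state before step 3: [1, 1, -99, 64])
3 | SUB | [1, 1, -163]
4 | PUSH -50 | [1, 1, -163, -50]
5 | DROP | [1, 1, -163]

[1, 1, -163]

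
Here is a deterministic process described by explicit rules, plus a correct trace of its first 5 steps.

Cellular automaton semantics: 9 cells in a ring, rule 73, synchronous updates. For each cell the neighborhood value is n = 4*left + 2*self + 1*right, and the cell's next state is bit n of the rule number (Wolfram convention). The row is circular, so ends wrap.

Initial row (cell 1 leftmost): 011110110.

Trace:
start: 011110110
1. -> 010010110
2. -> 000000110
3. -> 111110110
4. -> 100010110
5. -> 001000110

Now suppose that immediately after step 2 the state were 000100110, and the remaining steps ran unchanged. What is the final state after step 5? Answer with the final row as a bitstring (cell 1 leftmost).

state after step 2 := 000100110
3. -> 110000110
4. -> 110110110
5. -> 110110110

110110110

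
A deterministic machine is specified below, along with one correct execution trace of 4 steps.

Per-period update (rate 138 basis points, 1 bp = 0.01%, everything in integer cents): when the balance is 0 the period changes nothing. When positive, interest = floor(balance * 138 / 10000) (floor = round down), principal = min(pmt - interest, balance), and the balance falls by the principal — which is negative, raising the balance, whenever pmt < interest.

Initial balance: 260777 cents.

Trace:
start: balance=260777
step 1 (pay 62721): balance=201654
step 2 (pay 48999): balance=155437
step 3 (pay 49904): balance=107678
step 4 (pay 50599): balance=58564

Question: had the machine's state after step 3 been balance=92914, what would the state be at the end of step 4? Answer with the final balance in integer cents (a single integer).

state after step 3 := balance=92914
step 4 (pay 50599): balance=43597

43597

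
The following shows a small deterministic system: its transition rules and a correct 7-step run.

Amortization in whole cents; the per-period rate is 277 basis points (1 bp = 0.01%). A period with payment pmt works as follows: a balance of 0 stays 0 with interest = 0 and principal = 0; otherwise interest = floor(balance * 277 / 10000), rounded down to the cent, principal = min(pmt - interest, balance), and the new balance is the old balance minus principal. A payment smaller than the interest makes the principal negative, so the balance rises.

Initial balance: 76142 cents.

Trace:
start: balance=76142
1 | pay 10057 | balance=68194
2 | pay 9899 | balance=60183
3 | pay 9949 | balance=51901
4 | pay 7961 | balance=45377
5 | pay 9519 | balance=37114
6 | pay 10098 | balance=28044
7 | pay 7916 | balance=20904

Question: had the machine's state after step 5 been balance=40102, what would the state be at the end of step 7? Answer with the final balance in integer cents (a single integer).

24059

state after step 5 := balance=40102
6 | pay 10098 | balance=31114
7 | pay 7916 | balance=24059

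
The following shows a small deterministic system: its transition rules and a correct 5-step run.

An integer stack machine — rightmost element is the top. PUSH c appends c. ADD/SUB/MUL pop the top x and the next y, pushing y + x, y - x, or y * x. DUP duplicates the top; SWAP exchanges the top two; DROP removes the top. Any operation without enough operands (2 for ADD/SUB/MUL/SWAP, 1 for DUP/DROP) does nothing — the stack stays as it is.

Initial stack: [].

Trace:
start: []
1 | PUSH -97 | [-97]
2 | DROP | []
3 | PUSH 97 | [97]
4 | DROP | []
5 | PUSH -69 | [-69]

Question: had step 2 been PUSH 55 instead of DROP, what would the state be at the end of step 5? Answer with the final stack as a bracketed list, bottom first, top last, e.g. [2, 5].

(re-executing from step 2 with the substitution; state before step 2: [-97])
2 | PUSH 55 | [-97, 55]
3 | PUSH 97 | [-97, 55, 97]
4 | DROP | [-97, 55]
5 | PUSH -69 | [-97, 55, -69]

[-97, 55, -69]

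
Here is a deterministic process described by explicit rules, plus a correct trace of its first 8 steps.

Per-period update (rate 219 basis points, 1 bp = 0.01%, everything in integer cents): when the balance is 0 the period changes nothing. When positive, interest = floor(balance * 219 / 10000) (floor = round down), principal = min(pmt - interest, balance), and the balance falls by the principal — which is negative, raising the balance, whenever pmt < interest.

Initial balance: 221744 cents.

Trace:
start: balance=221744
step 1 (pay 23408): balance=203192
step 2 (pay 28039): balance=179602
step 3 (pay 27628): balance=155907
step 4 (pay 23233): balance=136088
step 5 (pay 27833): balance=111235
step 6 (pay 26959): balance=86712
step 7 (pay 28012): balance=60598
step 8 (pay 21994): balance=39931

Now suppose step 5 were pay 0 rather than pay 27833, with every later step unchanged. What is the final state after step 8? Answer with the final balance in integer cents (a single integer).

(re-executing from step 5 with the substitution; state before step 5: balance=136088)
step 5 (pay 0): balance=139068
step 6 (pay 26959): balance=115154
step 7 (pay 28012): balance=89663
step 8 (pay 21994): balance=69632

69632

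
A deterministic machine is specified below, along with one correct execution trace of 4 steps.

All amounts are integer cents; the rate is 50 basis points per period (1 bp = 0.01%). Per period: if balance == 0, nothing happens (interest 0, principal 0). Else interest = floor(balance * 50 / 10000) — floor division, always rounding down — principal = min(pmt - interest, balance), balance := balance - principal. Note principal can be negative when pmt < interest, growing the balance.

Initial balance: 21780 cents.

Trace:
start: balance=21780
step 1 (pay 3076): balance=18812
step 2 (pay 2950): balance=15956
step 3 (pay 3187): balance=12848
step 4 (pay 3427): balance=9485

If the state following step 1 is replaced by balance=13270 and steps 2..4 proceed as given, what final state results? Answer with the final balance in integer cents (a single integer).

3859

state after step 1 := balance=13270
step 2 (pay 2950): balance=10386
step 3 (pay 3187): balance=7250
step 4 (pay 3427): balance=3859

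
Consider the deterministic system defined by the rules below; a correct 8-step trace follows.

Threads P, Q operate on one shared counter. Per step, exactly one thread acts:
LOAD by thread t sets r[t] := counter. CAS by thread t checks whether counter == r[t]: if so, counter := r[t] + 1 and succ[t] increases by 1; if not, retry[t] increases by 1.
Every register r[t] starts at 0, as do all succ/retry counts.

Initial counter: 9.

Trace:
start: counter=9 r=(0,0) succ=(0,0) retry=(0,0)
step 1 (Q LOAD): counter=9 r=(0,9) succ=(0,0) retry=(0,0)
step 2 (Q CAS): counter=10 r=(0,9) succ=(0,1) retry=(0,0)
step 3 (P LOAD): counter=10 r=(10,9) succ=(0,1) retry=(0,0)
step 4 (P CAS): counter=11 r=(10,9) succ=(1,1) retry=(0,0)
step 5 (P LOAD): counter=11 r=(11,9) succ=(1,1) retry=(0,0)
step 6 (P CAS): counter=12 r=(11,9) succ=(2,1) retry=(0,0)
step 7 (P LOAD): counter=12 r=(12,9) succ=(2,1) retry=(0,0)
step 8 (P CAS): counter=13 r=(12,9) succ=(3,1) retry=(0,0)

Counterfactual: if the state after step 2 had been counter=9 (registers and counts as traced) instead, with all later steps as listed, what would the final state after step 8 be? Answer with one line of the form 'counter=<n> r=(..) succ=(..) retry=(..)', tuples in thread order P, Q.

state after step 2 := counter=9 r=(0,9) succ=(0,1) retry=(0,0)
step 3 (P LOAD): counter=9 r=(9,9) succ=(0,1) retry=(0,0)
step 4 (P CAS): counter=10 r=(9,9) succ=(1,1) retry=(0,0)
step 5 (P LOAD): counter=10 r=(10,9) succ=(1,1) retry=(0,0)
step 6 (P CAS): counter=11 r=(10,9) succ=(2,1) retry=(0,0)
step 7 (P LOAD): counter=11 r=(11,9) succ=(2,1) retry=(0,0)
step 8 (P CAS): counter=12 r=(11,9) succ=(3,1) retry=(0,0)

counter=12 r=(11,9) succ=(3,1) retry=(0,0)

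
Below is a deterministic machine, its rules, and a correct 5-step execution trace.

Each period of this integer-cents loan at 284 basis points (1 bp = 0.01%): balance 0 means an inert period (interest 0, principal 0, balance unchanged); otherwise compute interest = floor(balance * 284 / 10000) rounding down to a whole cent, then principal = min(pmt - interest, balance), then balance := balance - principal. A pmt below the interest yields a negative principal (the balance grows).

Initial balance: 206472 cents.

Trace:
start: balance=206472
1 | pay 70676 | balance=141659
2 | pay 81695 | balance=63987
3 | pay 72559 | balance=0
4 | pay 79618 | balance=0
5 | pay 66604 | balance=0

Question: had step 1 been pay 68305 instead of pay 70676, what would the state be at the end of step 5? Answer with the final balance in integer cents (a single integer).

(re-executing from step 1 with the substitution; state before step 1: balance=206472)
1 | pay 68305 | balance=144030
2 | pay 81695 | balance=66425
3 | pay 72559 | balance=0
4 | pay 79618 | balance=0
5 | pay 66604 | balance=0

0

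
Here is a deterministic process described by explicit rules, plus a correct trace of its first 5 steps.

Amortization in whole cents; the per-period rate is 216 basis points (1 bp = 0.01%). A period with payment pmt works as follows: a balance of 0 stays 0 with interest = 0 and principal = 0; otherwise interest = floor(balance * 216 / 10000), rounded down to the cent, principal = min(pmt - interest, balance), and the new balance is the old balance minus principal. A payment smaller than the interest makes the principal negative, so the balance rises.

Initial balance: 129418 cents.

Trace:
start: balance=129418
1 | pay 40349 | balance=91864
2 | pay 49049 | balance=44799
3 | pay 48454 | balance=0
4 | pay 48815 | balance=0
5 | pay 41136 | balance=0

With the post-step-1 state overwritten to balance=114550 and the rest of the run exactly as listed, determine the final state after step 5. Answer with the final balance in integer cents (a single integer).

state after step 1 := balance=114550
2 | pay 49049 | balance=67975
3 | pay 48454 | balance=20989
4 | pay 48815 | balance=0
5 | pay 41136 | balance=0

0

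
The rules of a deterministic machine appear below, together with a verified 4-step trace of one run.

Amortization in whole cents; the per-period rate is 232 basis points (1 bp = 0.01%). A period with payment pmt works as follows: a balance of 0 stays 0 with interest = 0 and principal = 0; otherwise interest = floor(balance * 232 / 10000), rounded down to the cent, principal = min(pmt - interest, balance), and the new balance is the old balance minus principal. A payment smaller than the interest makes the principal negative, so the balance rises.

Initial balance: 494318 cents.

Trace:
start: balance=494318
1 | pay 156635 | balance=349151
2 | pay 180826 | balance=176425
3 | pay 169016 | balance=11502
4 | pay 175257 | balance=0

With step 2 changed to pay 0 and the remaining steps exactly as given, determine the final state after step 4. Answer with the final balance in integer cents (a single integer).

25825

(re-executing from step 2 with the substitution; state before step 2: balance=349151)
2 | pay 0 | balance=357251
3 | pay 169016 | balance=196523
4 | pay 175257 | balance=25825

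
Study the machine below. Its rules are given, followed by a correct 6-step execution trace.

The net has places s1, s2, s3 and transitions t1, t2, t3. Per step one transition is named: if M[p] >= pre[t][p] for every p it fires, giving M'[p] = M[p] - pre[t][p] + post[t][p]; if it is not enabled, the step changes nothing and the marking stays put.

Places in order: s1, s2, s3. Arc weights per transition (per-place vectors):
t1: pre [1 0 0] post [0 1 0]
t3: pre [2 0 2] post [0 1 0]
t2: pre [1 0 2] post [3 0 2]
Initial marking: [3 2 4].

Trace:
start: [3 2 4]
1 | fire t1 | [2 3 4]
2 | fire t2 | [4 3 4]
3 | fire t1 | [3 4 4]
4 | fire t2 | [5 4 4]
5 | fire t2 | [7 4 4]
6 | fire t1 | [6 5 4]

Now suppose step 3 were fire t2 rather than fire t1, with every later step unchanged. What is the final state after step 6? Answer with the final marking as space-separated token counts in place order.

9 4 4

(re-executing from step 3 with the substitution; state before step 3: [4 3 4])
3 | fire t2 | [6 3 4]
4 | fire t2 | [8 3 4]
5 | fire t2 | [10 3 4]
6 | fire t1 | [9 4 4]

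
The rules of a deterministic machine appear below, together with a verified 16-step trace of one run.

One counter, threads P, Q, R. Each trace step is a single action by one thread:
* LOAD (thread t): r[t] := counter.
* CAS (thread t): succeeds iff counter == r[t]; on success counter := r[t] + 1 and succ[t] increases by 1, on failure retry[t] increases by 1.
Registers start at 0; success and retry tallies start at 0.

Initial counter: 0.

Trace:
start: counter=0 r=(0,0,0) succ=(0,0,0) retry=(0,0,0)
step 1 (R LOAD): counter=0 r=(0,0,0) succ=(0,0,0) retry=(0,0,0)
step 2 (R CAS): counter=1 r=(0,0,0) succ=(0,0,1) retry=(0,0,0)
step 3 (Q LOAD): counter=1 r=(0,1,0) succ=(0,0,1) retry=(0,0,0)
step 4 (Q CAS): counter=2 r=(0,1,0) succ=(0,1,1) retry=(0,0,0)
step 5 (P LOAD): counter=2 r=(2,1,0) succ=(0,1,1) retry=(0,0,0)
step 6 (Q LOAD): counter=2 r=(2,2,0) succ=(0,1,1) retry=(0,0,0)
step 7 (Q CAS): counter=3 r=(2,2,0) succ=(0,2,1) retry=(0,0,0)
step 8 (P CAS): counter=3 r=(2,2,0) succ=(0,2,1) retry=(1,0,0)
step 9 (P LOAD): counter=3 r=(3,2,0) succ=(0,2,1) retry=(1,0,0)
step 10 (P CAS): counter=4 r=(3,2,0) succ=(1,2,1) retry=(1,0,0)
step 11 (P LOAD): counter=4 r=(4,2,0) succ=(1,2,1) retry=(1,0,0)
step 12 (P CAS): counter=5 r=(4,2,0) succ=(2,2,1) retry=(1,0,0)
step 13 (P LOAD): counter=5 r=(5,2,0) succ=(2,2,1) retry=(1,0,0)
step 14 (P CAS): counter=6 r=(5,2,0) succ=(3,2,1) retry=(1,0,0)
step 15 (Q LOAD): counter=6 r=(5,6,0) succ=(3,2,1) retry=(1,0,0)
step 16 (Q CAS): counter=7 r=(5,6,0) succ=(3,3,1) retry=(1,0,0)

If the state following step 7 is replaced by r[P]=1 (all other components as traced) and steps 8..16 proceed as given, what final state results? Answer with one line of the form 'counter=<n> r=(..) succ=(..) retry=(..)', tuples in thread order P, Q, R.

state after step 7 := counter=3 r=(1,2,0) succ=(0,2,1) retry=(0,0,0)
step 8 (P CAS): counter=3 r=(1,2,0) succ=(0,2,1) retry=(1,0,0)
step 9 (P LOAD): counter=3 r=(3,2,0) succ=(0,2,1) retry=(1,0,0)
step 10 (P CAS): counter=4 r=(3,2,0) succ=(1,2,1) retry=(1,0,0)
step 11 (P LOAD): counter=4 r=(4,2,0) succ=(1,2,1) retry=(1,0,0)
step 12 (P CAS): counter=5 r=(4,2,0) succ=(2,2,1) retry=(1,0,0)
step 13 (P LOAD): counter=5 r=(5,2,0) succ=(2,2,1) retry=(1,0,0)
step 14 (P CAS): counter=6 r=(5,2,0) succ=(3,2,1) retry=(1,0,0)
step 15 (Q LOAD): counter=6 r=(5,6,0) succ=(3,2,1) retry=(1,0,0)
step 16 (Q CAS): counter=7 r=(5,6,0) succ=(3,3,1) retry=(1,0,0)

counter=7 r=(5,6,0) succ=(3,3,1) retry=(1,0,0)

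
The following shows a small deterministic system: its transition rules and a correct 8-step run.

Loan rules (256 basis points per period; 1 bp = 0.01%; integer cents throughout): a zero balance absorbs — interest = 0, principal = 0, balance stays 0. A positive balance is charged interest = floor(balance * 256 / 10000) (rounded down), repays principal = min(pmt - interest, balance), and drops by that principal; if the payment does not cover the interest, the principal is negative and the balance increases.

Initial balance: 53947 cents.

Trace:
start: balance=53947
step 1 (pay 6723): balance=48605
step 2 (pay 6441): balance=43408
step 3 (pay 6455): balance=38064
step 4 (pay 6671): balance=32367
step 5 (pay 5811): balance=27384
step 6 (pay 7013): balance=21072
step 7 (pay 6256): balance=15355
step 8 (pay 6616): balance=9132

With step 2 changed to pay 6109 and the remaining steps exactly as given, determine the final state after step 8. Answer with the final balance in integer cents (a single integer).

(re-executing from step 2 with the substitution; state before step 2: balance=48605)
step 2 (pay 6109): balance=43740
step 3 (pay 6455): balance=38404
step 4 (pay 6671): balance=32716
step 5 (pay 5811): balance=27742
step 6 (pay 7013): balance=21439
step 7 (pay 6256): balance=15731
step 8 (pay 6616): balance=9517

9517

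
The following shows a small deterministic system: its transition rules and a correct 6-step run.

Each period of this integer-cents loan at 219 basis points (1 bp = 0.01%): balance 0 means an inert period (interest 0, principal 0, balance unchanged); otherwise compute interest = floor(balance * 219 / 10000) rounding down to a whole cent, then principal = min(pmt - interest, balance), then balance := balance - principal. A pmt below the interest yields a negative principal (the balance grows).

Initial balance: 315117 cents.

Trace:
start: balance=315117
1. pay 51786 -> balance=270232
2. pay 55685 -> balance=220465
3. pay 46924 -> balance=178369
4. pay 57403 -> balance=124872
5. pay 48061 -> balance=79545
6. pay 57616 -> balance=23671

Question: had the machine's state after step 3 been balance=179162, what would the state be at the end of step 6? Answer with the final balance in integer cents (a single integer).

state after step 3 := balance=179162
4. pay 57403 -> balance=125682
5. pay 48061 -> balance=80373
6. pay 57616 -> balance=24517

24517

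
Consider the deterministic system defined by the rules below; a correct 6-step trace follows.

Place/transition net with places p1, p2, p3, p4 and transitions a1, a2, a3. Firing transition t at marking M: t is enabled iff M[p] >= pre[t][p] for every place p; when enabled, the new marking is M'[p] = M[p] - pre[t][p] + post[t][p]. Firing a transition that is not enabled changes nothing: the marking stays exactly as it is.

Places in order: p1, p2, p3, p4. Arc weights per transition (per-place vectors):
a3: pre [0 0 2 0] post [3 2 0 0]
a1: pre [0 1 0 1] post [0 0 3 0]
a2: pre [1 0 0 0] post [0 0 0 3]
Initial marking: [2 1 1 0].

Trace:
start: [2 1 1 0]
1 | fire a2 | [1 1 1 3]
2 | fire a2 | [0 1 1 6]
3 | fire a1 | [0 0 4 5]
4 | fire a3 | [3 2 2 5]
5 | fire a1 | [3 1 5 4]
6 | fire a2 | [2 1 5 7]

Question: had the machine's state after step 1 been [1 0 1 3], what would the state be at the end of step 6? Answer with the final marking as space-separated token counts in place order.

state after step 1 := [1 0 1 3]
2 | fire a2 | [0 0 1 6]
3 | fire a1 | [0 0 1 6]
4 | fire a3 | [0 0 1 6]
5 | fire a1 | [0 0 1 6]
6 | fire a2 | [0 0 1 6]

0 0 1 6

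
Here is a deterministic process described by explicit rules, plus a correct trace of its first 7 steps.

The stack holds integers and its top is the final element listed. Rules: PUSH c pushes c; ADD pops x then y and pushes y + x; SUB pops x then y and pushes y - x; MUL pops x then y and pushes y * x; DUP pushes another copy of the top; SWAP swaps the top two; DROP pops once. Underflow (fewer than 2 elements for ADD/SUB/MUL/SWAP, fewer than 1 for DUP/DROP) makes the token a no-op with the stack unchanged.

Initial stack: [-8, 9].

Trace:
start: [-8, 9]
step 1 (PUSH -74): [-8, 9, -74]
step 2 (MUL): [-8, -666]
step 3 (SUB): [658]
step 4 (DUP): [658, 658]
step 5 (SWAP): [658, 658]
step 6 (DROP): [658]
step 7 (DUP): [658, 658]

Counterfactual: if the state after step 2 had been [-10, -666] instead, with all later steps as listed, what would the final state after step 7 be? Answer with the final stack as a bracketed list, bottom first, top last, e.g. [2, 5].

[656, 656]

state after step 2 := [-10, -666]
step 3 (SUB): [656]
step 4 (DUP): [656, 656]
step 5 (SWAP): [656, 656]
step 6 (DROP): [656]
step 7 (DUP): [656, 656]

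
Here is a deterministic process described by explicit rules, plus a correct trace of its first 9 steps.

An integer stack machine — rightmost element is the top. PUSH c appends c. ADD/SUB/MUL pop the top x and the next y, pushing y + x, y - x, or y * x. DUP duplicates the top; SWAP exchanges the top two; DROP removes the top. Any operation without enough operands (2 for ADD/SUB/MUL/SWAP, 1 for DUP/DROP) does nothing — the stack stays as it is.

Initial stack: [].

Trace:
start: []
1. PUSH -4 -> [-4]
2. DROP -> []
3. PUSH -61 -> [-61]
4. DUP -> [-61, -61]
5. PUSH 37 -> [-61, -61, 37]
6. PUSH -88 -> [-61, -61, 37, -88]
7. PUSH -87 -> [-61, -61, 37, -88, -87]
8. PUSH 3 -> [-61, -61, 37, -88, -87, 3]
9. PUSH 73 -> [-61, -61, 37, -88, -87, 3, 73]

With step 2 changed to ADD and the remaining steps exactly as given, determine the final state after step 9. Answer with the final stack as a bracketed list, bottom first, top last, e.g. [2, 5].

[-4, -61, -61, 37, -88, -87, 3, 73]

(re-executing from step 2 with the substitution; state before step 2: [-4])
2. ADD -> [-4]
3. PUSH -61 -> [-4, -61]
4. DUP -> [-4, -61, -61]
5. PUSH 37 -> [-4, -61, -61, 37]
6. PUSH -88 -> [-4, -61, -61, 37, -88]
7. PUSH -87 -> [-4, -61, -61, 37, -88, -87]
8. PUSH 3 -> [-4, -61, -61, 37, -88, -87, 3]
9. PUSH 73 -> [-4, -61, -61, 37, -88, -87, 3, 73]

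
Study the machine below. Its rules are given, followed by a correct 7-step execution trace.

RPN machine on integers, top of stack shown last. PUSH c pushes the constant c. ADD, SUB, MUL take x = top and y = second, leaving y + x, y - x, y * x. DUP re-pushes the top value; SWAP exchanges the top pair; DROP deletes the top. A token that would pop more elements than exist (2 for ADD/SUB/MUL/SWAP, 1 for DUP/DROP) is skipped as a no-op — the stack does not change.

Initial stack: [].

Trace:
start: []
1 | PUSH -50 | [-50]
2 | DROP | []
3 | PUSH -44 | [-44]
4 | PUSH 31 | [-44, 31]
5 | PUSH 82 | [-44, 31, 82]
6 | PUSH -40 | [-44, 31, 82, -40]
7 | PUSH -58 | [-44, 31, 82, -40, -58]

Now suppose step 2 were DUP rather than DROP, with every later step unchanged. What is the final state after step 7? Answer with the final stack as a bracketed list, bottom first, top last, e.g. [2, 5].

[-50, -50, -44, 31, 82, -40, -58]

(re-executing from step 2 with the substitution; state before step 2: [-50])
2 | DUP | [-50, -50]
3 | PUSH -44 | [-50, -50, -44]
4 | PUSH 31 | [-50, -50, -44, 31]
5 | PUSH 82 | [-50, -50, -44, 31, 82]
6 | PUSH -40 | [-50, -50, -44, 31, 82, -40]
7 | PUSH -58 | [-50, -50, -44, 31, 82, -40, -58]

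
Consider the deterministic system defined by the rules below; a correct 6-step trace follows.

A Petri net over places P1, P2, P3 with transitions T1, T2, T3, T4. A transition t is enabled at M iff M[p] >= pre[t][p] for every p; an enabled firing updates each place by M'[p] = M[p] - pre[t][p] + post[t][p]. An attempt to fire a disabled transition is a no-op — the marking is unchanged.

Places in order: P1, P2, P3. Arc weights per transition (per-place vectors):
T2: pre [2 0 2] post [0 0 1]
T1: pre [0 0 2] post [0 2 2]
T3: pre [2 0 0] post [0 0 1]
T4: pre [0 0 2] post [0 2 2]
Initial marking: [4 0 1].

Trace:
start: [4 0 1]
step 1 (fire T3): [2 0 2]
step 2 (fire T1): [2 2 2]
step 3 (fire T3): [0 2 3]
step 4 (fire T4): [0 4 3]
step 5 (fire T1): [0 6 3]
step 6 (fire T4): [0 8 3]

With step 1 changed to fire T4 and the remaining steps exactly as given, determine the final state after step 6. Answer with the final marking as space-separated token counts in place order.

2 6 2

(re-executing from step 1 with the substitution; state before step 1: [4 0 1])
step 1 (fire T4): [4 0 1]
step 2 (fire T1): [4 0 1]
step 3 (fire T3): [2 0 2]
step 4 (fire T4): [2 2 2]
step 5 (fire T1): [2 4 2]
step 6 (fire T4): [2 6 2]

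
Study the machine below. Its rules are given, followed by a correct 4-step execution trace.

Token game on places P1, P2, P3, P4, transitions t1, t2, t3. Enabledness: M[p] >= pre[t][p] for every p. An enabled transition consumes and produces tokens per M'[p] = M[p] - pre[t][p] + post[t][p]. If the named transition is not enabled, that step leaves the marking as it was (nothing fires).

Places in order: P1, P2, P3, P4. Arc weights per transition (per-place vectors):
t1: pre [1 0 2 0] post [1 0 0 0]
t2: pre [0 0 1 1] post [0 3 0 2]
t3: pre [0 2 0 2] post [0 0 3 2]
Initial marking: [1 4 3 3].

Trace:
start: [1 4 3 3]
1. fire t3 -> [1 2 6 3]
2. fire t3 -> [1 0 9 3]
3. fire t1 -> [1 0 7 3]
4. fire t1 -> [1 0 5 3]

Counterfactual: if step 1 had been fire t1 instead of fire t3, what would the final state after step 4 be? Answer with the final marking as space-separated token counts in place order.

(re-executing from step 1 with the substitution; state before step 1: [1 4 3 3])
1. fire t1 -> [1 4 1 3]
2. fire t3 -> [1 2 4 3]
3. fire t1 -> [1 2 2 3]
4. fire t1 -> [1 2 0 3]

1 2 0 3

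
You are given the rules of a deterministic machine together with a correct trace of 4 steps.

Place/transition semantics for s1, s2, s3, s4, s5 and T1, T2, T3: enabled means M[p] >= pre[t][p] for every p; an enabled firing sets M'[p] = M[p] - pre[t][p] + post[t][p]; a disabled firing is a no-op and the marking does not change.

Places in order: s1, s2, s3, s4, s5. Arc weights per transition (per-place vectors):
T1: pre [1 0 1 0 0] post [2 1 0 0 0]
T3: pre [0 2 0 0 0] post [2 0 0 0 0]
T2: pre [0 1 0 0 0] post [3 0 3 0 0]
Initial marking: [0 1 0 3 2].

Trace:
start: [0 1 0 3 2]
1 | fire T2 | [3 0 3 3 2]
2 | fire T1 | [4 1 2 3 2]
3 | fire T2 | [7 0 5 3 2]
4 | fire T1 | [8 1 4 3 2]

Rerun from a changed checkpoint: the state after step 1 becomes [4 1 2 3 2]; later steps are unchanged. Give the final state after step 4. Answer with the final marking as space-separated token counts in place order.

9 2 3 3 2

state after step 1 := [4 1 2 3 2]
2 | fire T1 | [5 2 1 3 2]
3 | fire T2 | [8 1 4 3 2]
4 | fire T1 | [9 2 3 3 2]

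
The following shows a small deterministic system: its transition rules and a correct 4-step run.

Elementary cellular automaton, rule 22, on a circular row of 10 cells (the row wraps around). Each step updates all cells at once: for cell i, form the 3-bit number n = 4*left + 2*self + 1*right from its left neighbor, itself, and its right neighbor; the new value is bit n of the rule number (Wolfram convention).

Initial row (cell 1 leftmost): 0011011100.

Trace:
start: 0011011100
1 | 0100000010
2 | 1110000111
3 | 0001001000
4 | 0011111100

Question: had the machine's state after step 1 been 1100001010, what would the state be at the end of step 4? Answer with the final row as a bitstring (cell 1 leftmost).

0000010100

state after step 1 := 1100001010
2 | 0010011010
3 | 0111100011
4 | 0000010100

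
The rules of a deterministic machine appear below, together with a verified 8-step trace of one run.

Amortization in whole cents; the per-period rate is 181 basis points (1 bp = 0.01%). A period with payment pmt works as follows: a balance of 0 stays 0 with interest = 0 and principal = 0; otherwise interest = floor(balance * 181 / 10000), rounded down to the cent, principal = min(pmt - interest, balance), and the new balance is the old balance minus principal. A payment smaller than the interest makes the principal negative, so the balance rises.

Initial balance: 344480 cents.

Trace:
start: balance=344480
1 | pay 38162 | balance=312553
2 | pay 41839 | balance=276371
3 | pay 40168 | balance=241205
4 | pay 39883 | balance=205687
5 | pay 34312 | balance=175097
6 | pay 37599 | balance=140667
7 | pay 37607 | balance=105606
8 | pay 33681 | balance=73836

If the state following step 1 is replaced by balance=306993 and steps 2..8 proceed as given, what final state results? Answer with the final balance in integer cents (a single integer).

state after step 1 := balance=306993
2 | pay 41839 | balance=270710
3 | pay 40168 | balance=235441
4 | pay 39883 | balance=199819
5 | pay 34312 | balance=169123
6 | pay 37599 | balance=134585
7 | pay 37607 | balance=99413
8 | pay 33681 | balance=67531

67531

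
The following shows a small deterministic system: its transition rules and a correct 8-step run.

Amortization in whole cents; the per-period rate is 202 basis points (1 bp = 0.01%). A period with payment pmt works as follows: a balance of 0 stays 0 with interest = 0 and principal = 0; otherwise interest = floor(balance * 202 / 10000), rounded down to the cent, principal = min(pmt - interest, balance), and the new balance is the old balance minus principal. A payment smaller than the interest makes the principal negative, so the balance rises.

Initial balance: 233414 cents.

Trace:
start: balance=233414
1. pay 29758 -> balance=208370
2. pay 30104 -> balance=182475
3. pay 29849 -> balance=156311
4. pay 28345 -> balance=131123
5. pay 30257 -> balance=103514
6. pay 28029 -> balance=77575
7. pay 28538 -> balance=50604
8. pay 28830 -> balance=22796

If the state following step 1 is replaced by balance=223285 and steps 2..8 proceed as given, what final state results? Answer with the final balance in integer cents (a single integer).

39953

state after step 1 := balance=223285
2. pay 30104 -> balance=197691
3. pay 29849 -> balance=171835
4. pay 28345 -> balance=146961
5. pay 30257 -> balance=119672
6. pay 28029 -> balance=94060
7. pay 28538 -> balance=67422
8. pay 28830 -> balance=39953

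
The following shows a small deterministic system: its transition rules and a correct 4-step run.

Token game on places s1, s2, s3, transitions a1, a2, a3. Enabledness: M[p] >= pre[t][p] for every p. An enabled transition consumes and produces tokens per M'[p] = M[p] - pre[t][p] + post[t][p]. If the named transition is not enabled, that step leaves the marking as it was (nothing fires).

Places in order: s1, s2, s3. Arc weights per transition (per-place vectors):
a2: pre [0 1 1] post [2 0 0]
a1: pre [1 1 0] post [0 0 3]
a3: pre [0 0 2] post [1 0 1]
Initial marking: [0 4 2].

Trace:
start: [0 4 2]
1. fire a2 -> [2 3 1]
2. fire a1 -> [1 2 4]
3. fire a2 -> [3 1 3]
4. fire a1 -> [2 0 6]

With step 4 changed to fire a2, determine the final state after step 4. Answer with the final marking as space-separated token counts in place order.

5 0 2

(re-executing from step 4 with the substitution; state before step 4: [3 1 3])
4. fire a2 -> [5 0 2]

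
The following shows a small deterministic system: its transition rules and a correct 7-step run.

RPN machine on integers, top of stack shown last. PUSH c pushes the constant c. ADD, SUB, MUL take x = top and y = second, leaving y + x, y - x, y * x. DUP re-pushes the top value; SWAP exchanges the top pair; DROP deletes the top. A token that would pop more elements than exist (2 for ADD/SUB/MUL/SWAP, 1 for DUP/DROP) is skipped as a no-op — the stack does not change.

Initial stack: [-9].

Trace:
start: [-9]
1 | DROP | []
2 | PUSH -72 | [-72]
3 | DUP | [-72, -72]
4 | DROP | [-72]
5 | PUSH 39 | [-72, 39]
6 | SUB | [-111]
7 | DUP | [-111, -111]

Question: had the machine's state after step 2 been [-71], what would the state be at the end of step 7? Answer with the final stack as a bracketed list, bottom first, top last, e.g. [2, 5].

[-110, -110]

state after step 2 := [-71]
3 | DUP | [-71, -71]
4 | DROP | [-71]
5 | PUSH 39 | [-71, 39]
6 | SUB | [-110]
7 | DUP | [-110, -110]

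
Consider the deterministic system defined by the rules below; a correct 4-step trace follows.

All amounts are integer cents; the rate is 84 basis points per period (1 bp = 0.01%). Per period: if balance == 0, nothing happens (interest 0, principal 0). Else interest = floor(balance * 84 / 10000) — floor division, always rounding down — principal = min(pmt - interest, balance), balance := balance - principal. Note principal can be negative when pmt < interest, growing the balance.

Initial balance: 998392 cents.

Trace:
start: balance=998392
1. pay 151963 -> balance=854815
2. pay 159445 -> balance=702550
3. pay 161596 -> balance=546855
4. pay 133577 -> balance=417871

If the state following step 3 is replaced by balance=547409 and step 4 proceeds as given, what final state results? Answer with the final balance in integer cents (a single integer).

418430

state after step 3 := balance=547409
4. pay 133577 -> balance=418430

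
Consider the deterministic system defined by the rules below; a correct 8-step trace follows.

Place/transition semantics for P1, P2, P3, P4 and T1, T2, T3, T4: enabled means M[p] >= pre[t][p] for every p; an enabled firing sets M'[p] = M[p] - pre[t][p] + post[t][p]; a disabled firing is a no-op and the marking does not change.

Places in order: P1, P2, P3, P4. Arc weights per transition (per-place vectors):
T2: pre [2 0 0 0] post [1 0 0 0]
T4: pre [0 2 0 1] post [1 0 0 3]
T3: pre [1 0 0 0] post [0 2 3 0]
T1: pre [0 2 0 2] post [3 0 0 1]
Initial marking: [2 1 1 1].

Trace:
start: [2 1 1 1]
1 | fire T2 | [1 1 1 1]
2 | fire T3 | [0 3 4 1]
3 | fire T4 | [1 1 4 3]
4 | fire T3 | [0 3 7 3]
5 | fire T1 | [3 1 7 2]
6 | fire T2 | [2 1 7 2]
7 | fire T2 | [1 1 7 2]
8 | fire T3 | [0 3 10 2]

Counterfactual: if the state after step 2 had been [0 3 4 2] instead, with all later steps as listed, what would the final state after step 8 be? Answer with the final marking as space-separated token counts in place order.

0 3 10 3

state after step 2 := [0 3 4 2]
3 | fire T4 | [1 1 4 4]
4 | fire T3 | [0 3 7 4]
5 | fire T1 | [3 1 7 3]
6 | fire T2 | [2 1 7 3]
7 | fire T2 | [1 1 7 3]
8 | fire T3 | [0 3 10 3]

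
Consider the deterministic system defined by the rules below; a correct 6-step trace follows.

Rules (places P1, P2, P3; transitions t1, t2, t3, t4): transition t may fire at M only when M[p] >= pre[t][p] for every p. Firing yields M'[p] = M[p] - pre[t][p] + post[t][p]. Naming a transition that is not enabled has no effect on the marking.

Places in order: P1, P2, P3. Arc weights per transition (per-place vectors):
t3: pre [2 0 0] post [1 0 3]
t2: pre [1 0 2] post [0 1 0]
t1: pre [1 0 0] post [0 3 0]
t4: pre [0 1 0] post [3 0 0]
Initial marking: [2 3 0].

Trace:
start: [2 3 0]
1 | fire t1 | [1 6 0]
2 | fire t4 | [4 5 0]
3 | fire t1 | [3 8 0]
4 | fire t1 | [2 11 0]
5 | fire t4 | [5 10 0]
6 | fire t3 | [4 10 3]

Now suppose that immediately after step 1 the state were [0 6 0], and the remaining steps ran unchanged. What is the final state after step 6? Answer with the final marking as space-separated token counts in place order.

3 10 3

state after step 1 := [0 6 0]
2 | fire t4 | [3 5 0]
3 | fire t1 | [2 8 0]
4 | fire t1 | [1 11 0]
5 | fire t4 | [4 10 0]
6 | fire t3 | [3 10 3]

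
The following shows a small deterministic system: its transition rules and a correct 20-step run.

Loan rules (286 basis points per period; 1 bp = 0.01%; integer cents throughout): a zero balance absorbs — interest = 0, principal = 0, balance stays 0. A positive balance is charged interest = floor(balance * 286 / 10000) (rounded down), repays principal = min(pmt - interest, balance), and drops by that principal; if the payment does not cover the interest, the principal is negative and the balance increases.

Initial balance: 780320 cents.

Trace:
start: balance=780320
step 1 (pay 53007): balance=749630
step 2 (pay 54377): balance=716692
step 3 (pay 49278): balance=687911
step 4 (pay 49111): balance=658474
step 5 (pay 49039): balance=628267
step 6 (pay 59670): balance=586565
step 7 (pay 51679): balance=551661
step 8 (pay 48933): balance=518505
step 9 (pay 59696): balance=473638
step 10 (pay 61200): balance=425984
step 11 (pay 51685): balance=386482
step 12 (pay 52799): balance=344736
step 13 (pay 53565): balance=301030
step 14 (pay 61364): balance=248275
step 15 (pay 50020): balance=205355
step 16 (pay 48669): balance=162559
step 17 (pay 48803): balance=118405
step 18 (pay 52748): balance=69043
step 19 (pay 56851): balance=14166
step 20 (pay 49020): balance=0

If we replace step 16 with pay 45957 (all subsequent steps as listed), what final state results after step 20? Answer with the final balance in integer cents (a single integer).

(re-executing from step 16 with the substitution; state before step 16: balance=205355)
step 16 (pay 45957): balance=165271
step 17 (pay 48803): balance=121194
step 18 (pay 52748): balance=71912
step 19 (pay 56851): balance=17117
step 20 (pay 49020): balance=0

0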